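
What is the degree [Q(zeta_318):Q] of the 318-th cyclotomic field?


The degree equals Euler's totient phi(318).
318 = 2 * 3 * 53
phi(318) = 104

104


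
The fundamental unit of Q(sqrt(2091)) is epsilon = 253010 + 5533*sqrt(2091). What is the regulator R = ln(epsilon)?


epsilon = 253010 + 5533*sqrt(2091)
= 506020.0000
R = ln(506020.0000)
= 13.1343

13.1343


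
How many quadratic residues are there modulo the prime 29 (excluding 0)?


For prime p, the number of non-zero quadratic residues is (p-1)/2.
= (29-1)/2
= 14

14


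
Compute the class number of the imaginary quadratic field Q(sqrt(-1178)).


K = Q(sqrt(-1178)). d mod 4 = 2, so D = disc(K) = 4d = -4712
h(K) equals the number of primitive reduced positive-definite forms (a, b, c) = a*x^2 + b*x*y + c*y^2 with b^2 - 4ac = D,
where reduced means |b| <= a <= c, with b >= 0 whenever |b| = a or a = c, and primitive means gcd(a, b, c) = 1.
Reduced forces 3a^2 <= |D| = 4712, so 1 <= a <= 39; b must have the parity of D, and c = (b^2 - D)/(4a) must be an integer >= a.
Enumerate a = 1..39, b in [-a, a]:
  a=1: (1, 0, 1178)  [1]
  a=2: (2, 0, 589)  [1]
  a=3: (3, -2, 393), (3, 2, 393)  [2]
  a=4..5: none
  a=6: (6, -4, 197), (6, 4, 197)  [2]
  a=7..8: none
  a=9: (9, -2, 131), (9, 2, 131)  [2]
  a=10..17: none
  a=18: (18, -16, 69), (18, 16, 69)  [2]
  a=19: (19, 0, 62)  [1]
  a=20..22: none
  a=23: (23, -16, 54), (23, 16, 54)  [2]
  a=24..26: none
  a=27: (27, -16, 46), (27, 16, 46)  [2]
  a=28..30: none
  a=31: (31, 0, 38)  [1]
  a=32..39: none
Total reduced forms: 1 + 1 + 2 + 2 + 2 + 2 + 1 + 2 + 2 + 1 = 16
h = 16

16


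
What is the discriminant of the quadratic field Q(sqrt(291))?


For K = Q(sqrt(d)) with d squarefree: disc(K) = d if d = 1 mod 4, and disc(K) = 4d if d = 2 or 3 mod 4.
Here d = 291, and d mod 4 = 3.
d = 3 mod 4, not 1 (O_K = Z[sqrt(d)]), so disc(K) = 4d = 4 * (291) = 1164

1164


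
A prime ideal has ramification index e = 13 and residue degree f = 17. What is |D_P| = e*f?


|D_P| = e * f
= 13 * 17
= 221

221


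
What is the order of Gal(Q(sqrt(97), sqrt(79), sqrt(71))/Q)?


The 3 square roots of distinct primes are multiplicatively independent over Q,
so [K:Q] = 2^3 and Gal(K/Q) is isomorphic to (Z/2Z)^3.
|Gal| = 2^3 = 8

8


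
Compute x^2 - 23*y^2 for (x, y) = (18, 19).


x^2 - d*y^2
= 18^2 - 23*19^2
= 324 - 8303
= -7979

-7979


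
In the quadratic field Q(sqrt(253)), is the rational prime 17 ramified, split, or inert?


K = Q(sqrt(253)). Since d mod 4 = 1, disc(K) = 253.
Check p | disc: 253 mod 17 = 15.
p does not divide disc. Compute Legendre symbol (d/p):
15^((17-1)/2) mod 17 = 1
(d/p) = 1, so p splits: (p) = P*P' with e=1, f=1, g=2.
Therefore p is split.

split


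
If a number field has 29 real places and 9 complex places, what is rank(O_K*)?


By Dirichlet's unit theorem:
rank = r1 + r2 - 1
= 29 + 9 - 1
= 37

37


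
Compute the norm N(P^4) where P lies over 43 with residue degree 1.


N(P^a) = p^(a*f)
= 43^(4*1)
= 43^4
= 3418801

3418801


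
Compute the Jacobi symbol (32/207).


Compute (32/207) via quadratic reciprocity:
  pull out 2: (2/207) = +1  (since 207 mod 8 = 7)
  pull out 2: (2/207) = +1  (since 207 mod 8 = 7)
  pull out 2: (2/207) = +1  (since 207 mod 8 = 7)
  pull out 2: (2/207) = +1  (since 207 mod 8 = 7)
  pull out 2: (2/207) = +1  (since 207 mod 8 = 7)
  (1/207) = 1
Product of signs = 1

1


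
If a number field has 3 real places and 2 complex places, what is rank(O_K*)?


By Dirichlet's unit theorem:
rank = r1 + r2 - 1
= 3 + 2 - 1
= 4

4


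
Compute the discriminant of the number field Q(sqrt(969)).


For K = Q(sqrt(d)) with d squarefree: disc(K) = d if d = 1 mod 4, and disc(K) = 4d if d = 2 or 3 mod 4.
Here d = 969, and d mod 4 = 1.
d = 1 mod 4 (O_K = Z[(1+sqrt(d))/2]), so disc(K) = d = 969

969


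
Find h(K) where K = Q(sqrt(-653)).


K = Q(sqrt(-653)). d mod 4 = 3, so D = disc(K) = 4d = -2612
h(K) equals the number of primitive reduced positive-definite forms (a, b, c) = a*x^2 + b*x*y + c*y^2 with b^2 - 4ac = D,
where reduced means |b| <= a <= c, with b >= 0 whenever |b| = a or a = c, and primitive means gcd(a, b, c) = 1.
Reduced forces 3a^2 <= |D| = 2612, so 1 <= a <= 29; b must have the parity of D, and c = (b^2 - D)/(4a) must be an integer >= a.
Enumerate a = 1..29, b in [-a, a]:
  a=1: (1, 0, 653)  [1]
  a=2: (2, 2, 327)  [1]
  a=3: (3, -2, 218), (3, 2, 218)  [2]
  a=4..5: none
  a=6: (6, -2, 109), (6, 2, 109)  [2]
  a=7..8: none
  a=9: (9, -4, 73), (9, 4, 73)  [2]
  a=10..12: none
  a=13: (13, -12, 53), (13, 12, 53)  [2]
  a=14..17: none
  a=18: (18, -14, 39), (18, 14, 39)  [2]
  a=19..25: none
  a=26: (26, -14, 27), (26, 14, 27)  [2]
  a=27..29: none
Total reduced forms: 1 + 1 + 2 + 2 + 2 + 2 + 2 + 2 = 14
h = 14

14


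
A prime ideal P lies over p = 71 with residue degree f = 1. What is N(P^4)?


N(P^a) = p^(a*f)
= 71^(4*1)
= 71^4
= 25411681

25411681


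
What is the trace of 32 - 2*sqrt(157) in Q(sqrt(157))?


Tr(a + b*sqrt(d)) = (a + b*sqrt(d)) + (a - b*sqrt(d)) = 2a
= 2 * (32)
= 64

64


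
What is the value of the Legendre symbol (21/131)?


p = 131 is prime, so compute (21/131) with the reciprocity algorithm (Jacobi-symbol steps: pull out 2s via (2/n), flip via reciprocity, reduce):
  reciprocity: (21/131) -> +(131/21)
  reduce: (5/21)
  reciprocity: (5/21) -> +(21/5)
  reduce: (1/5)
  (1/5) = 1
Product of signs = 1
(21/131) = 1

1


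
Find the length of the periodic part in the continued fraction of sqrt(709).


Run the CF algorithm for sqrt(709).
a_0 = floor(sqrt(709)) = 26; set m_0=0, q_0=1.
Recurrence: m' = q*a - m,  q' = (d - m'^2)/q,  a' = floor((a_0 + m')/q').
  step 1: m=26, q=33, a=1
  step 2: m=7, q=20, a=1
  step 3: m=13, q=27, a=1
  step 4: m=14, q=19, a=2
  step 5: m=24, q=7, a=7
  step 6: m=25, q=12, a=4
  step 7: m=23, q=15, a=3
  step 8: m=22, q=15, a=3
  step 9: m=23, q=12, a=4
  step 10: m=25, q=7, a=7
  step 11: m=24, q=19, a=2
  step 12: m=14, q=27, a=1
  step 13: m=13, q=20, a=1
  step 14: m=7, q=33, a=1
  step 15: m=26, q=1, a=52
a_15 = 2*a_0 = 52, so the period closes here.
sqrt(709) = [26; 1, 1, 1, 2, 7, 4, 3, 3, 4, 7, 2, 1, 1, 1, 52]
Period length = 15

15


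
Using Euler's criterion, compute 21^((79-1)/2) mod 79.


p = 79 is prime and the exponent is (p-1)/2 = 39, so by Euler's criterion 21^39 = (21/79) = +1 or -1 mod 79.
Compute by square-and-multiply:
  39 = 32 + 4 + 2 + 1 (binary 100111)
  Repeated squaring mod 79: 21^1 = 21, 21^2 = 46, 21^4 = 62, 21^8 = 52, 21^16 = 18, 21^32 = 8
  21^39 = 21^32 * 21^4 * 21^2 * 21^1 = 8 * 62 * 46 * 21 mod 79
    8 * 62 = 496 = 22 mod 79
    22 * 46 = 1012 = 64 mod 79
    64 * 21 = 1344 = 1 mod 79
  21^39 = 1 mod 79
Result 1: 21 is a quadratic residue mod 79.
21^39 mod 79 = 1

1


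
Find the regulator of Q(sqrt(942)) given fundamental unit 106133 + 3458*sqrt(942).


epsilon = 106133 + 3458*sqrt(942)
= 212266.0000
R = ln(212266.0000)
= 12.2656

12.2656


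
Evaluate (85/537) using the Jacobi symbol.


Compute (85/537) via quadratic reciprocity:
  reciprocity: (85/537) -> +(537/85)
  reduce: (27/85)
  reciprocity: (27/85) -> +(85/27)
  reduce: (4/27)
  pull out 2: (2/27) = -1  (since 27 mod 8 = 3)
  pull out 2: (2/27) = -1  (since 27 mod 8 = 3)
  (1/27) = 1
Product of signs = 1

1


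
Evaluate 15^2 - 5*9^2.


x^2 - d*y^2
= 15^2 - 5*9^2
= 225 - 405
= -180

-180


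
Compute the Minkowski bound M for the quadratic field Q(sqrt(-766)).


d = -766, d mod 4 = 2, so disc(K) = 4d = -3064; |disc(K)| = 3064
Imaginary quadratic field, so n = 2, s = r2 = 1, r1 = 0
M = (n!/n^n) * (4/pi)^s * sqrt(|disc(K)|) = (2!/2^2) * (4/pi)^1 * sqrt(3064)
= 0.5 * 1.273240 * 55.353410
= 35.2391

35.2391


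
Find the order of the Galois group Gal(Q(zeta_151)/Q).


|Gal(Q(zeta_151)/Q)| = phi(151)
= 150

150


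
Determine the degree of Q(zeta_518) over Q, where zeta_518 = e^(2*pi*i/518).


The degree equals Euler's totient phi(518).
518 = 2 * 7 * 37
phi(518) = 216

216


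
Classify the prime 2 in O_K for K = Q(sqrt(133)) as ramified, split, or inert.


K = Q(sqrt(133)). Since d mod 4 = 1, disc(K) = 133.
Check p | disc: 133 mod 2 = 1.
p=2 does not divide disc (d is 1 mod 4). 2 splits iff d = 1 mod 8.
d mod 8 = 5, so (d/2) = -1.
(d/p) = -1, so p is inert: (p) stays prime with e=1, f=2, g=1.
Therefore p is inert.

inert


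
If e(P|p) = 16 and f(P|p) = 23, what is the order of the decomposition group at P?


|D_P| = e * f
= 16 * 23
= 368

368


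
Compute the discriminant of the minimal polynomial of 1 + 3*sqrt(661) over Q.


The element 1 + 3*sqrt(661) has minimal polynomial:
x^2 - 2*x - 5948
Discriminant = (-2)^2 - 4*(-5948)
= 4 + 23792
= 23796

23796


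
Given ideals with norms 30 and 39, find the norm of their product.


N(IJ) = N(I) * N(J)
= 30 * 39
= 1170

1170


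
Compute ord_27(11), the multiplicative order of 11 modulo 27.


We want ord_27(11), the smallest k >= 1 with 11^k = 1 mod 27.
n = 27 = 3^3, phi(27) = 18; the order divides phi(n).
Divisors of 18: 1, 2, 3, 6, 9, 18
Repeated squaring mod 27: 11^1 = 11, 11^2 = 13, 11^4 = 7, 11^8 = 22, 11^16 = 25
Test divisors in increasing order:
  k=1: 11^1 = 11 mod 27
  k=2: 11^2 = 13 mod 27
  k=3: 11^3 = 13 * 11 = 8 mod 27
  k=6: 11^6 = 7 * 13 = 10 mod 27
  k=9: 11^9 = 22 * 11 = 26 mod 27
  k=18: 11^18 = 25 * 13 = 1 mod 27  <- first divisor giving 1
Order = 18

18


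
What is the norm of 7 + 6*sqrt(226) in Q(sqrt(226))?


N(a + b*sqrt(d)) = a^2 - d*b^2
= (7)^2 - (226)*(6)^2
= 49 - 8136
= -8087

-8087


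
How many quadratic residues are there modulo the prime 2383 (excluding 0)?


For prime p, the number of non-zero quadratic residues is (p-1)/2.
= (2383-1)/2
= 1191

1191


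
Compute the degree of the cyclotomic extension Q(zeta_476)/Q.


The degree equals Euler's totient phi(476).
476 = 2^2 * 7 * 17
phi(476) = 192

192


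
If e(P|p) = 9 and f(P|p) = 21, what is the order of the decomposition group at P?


|D_P| = e * f
= 9 * 21
= 189

189


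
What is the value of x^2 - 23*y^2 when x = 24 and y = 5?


x^2 - d*y^2
= 24^2 - 23*5^2
= 576 - 575
= 1

1


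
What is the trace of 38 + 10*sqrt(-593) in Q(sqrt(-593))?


Tr(a + b*sqrt(d)) = (a + b*sqrt(d)) + (a - b*sqrt(d)) = 2a
= 2 * (38)
= 76

76


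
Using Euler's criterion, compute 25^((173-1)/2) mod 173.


p = 173 is prime and the exponent is (p-1)/2 = 86, so by Euler's criterion 25^86 = (25/173) = +1 or -1 mod 173.
Compute by square-and-multiply:
  86 = 64 + 16 + 4 + 2 (binary 1010110)
  Repeated squaring mod 173: 25^1 = 25, 25^2 = 106, 25^4 = 164, 25^8 = 81, 25^16 = 160, 25^32 = 169, 25^64 = 16
  25^86 = 25^64 * 25^16 * 25^4 * 25^2 = 16 * 160 * 164 * 106 mod 173
    16 * 160 = 2560 = 138 mod 173
    138 * 164 = 22632 = 142 mod 173
    142 * 106 = 15052 = 1 mod 173
  25^86 = 1 mod 173
Result 1: 25 is a quadratic residue mod 173.
25^86 mod 173 = 1

1


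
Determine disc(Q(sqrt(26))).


For K = Q(sqrt(d)) with d squarefree: disc(K) = d if d = 1 mod 4, and disc(K) = 4d if d = 2 or 3 mod 4.
Here d = 26, and d mod 4 = 2.
d = 2 mod 4, not 1 (O_K = Z[sqrt(d)]), so disc(K) = 4d = 4 * (26) = 104

104


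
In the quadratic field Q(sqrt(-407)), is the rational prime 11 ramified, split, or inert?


K = Q(sqrt(-407)). Since d mod 4 = 1, disc(K) = -407.
Check p | disc: -407 mod 11 = 0.
p divides disc, so p ramifies: (p) = P^2 with e=2, f=1, g=1.
Therefore p is ramified.

ramified


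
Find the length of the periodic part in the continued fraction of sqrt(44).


Run the CF algorithm for sqrt(44).
a_0 = floor(sqrt(44)) = 6; set m_0=0, q_0=1.
Recurrence: m' = q*a - m,  q' = (d - m'^2)/q,  a' = floor((a_0 + m')/q').
  step 1: m=6, q=8, a=1
  step 2: m=2, q=5, a=1
  step 3: m=3, q=7, a=1
  step 4: m=4, q=4, a=2
  step 5: m=4, q=7, a=1
  step 6: m=3, q=5, a=1
  step 7: m=2, q=8, a=1
  step 8: m=6, q=1, a=12
a_8 = 2*a_0 = 12, so the period closes here.
sqrt(44) = [6; 1, 1, 1, 2, 1, 1, 1, 12]
Period length = 8

8


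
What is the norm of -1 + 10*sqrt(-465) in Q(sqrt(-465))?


N(a + b*sqrt(d)) = a^2 - d*b^2
= (-1)^2 - (-465)*(10)^2
= 1 + 46500
= 46501

46501


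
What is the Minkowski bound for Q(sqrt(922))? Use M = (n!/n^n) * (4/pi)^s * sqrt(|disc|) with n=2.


d = 922, d mod 4 = 2, so disc(K) = 4d = 3688; |disc(K)| = 3688
Real quadratic field, so n = 2, s = r2 = 0, r1 = 2
M = (n!/n^n) * (4/pi)^s * sqrt(|disc(K)|) = (2!/2^2) * (4/pi)^0 * sqrt(3688)
= 0.5 * 1.000000 * 60.728906
= 30.3645

30.3645


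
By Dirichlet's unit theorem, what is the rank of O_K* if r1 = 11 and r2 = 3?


By Dirichlet's unit theorem:
rank = r1 + r2 - 1
= 11 + 3 - 1
= 13

13


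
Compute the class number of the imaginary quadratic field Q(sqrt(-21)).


K = Q(sqrt(-21)). d mod 4 = 3, so D = disc(K) = 4d = -84
h(K) equals the number of primitive reduced positive-definite forms (a, b, c) = a*x^2 + b*x*y + c*y^2 with b^2 - 4ac = D,
where reduced means |b| <= a <= c, with b >= 0 whenever |b| = a or a = c, and primitive means gcd(a, b, c) = 1.
Reduced forces 3a^2 <= |D| = 84, so 1 <= a <= 5; b must have the parity of D, and c = (b^2 - D)/(4a) must be an integer >= a.
Enumerate a = 1..5, b in [-a, a]:
  a=1: (1, 0, 21)  [1]
  a=2: (2, 2, 11)  [1]
  a=3: (3, 0, 7)  [1]
  a=4: none
  a=5: (5, 4, 5)  [1]
Total reduced forms: 1 + 1 + 1 + 1 = 4
h = 4

4


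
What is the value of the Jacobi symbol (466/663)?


Compute (466/663) via quadratic reciprocity:
  pull out 2: (2/663) = +1  (since 663 mod 8 = 7)
  reciprocity: (233/663) -> +(663/233)
  reduce: (197/233)
  reciprocity: (197/233) -> +(233/197)
  reduce: (36/197)
  pull out 2: (2/197) = -1  (since 197 mod 8 = 5)
  pull out 2: (2/197) = -1  (since 197 mod 8 = 5)
  reciprocity: (9/197) -> +(197/9)
  reduce: (8/9)
  pull out 2: (2/9) = +1  (since 9 mod 8 = 1)
  pull out 2: (2/9) = +1  (since 9 mod 8 = 1)
  pull out 2: (2/9) = +1  (since 9 mod 8 = 1)
  (1/9) = 1
Product of signs = 1

1


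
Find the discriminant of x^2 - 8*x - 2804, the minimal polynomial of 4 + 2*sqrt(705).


The element 4 + 2*sqrt(705) has minimal polynomial:
x^2 - 8*x - 2804
Discriminant = (-8)^2 - 4*(-2804)
= 64 + 11216
= 11280

11280


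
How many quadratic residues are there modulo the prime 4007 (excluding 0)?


For prime p, the number of non-zero quadratic residues is (p-1)/2.
= (4007-1)/2
= 2003

2003


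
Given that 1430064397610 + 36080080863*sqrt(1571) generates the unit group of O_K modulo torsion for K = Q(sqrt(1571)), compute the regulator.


epsilon = 1430064397610 + 36080080863*sqrt(1571)
= 2.8601e+12
R = ln(2.8601e+12)
= 28.6819

28.6819


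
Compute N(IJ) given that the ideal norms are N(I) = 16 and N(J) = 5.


N(IJ) = N(I) * N(J)
= 16 * 5
= 80

80


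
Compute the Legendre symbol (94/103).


p = 103 is prime, so compute (94/103) with the reciprocity algorithm (Jacobi-symbol steps: pull out 2s via (2/n), flip via reciprocity, reduce):
  pull out 2: (2/103) = +1  (since 103 mod 8 = 7)
  reciprocity: (47/103) -> -(103/47)
  reduce: (9/47)
  reciprocity: (9/47) -> +(47/9)
  reduce: (2/9)
  pull out 2: (2/9) = +1  (since 9 mod 8 = 1)
  (1/9) = 1
Product of signs = -1
(94/103) = -1

-1


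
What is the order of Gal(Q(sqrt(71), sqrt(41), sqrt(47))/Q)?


The 3 square roots of distinct primes are multiplicatively independent over Q,
so [K:Q] = 2^3 and Gal(K/Q) is isomorphic to (Z/2Z)^3.
|Gal| = 2^3 = 8

8


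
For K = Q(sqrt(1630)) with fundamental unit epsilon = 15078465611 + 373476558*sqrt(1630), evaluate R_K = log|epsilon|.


epsilon = 15078465611 + 373476558*sqrt(1630)
= 3.0157e+10
R = ln(3.0157e+10)
= 24.1297

24.1297


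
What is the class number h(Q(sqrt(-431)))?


K = Q(sqrt(-431)). d mod 4 = 1, so D = disc(K) = d = -431
h(K) equals the number of primitive reduced positive-definite forms (a, b, c) = a*x^2 + b*x*y + c*y^2 with b^2 - 4ac = D,
where reduced means |b| <= a <= c, with b >= 0 whenever |b| = a or a = c, and primitive means gcd(a, b, c) = 1.
Reduced forces 3a^2 <= |D| = 431, so 1 <= a <= 11; b must have the parity of D, and c = (b^2 - D)/(4a) must be an integer >= a.
Enumerate a = 1..11, b in [-a, a]:
  a=1: (1, 1, 108)  [1]
  a=2: (2, -1, 54), (2, 1, 54)  [2]
  a=3: (3, -1, 36), (3, 1, 36)  [2]
  a=4: (4, -1, 27), (4, 1, 27)  [2]
  a=5: (5, -3, 22), (5, 3, 22)  [2]
  a=6: (6, -5, 19), (6, -1, 18), (6, 1, 18), (6, 5, 19)  [4]
  a=7: none
  a=8: (8, -7, 15), (8, 7, 15)  [2]
  a=9: (9, -1, 12), (9, 1, 12)  [2]
  a=10: (10, -7, 12), (10, -3, 11), (10, 3, 11), (10, 7, 12)  [4]
  a=11: none
Total reduced forms: 1 + 2 + 2 + 2 + 2 + 4 + 2 + 2 + 4 = 21
h = 21

21


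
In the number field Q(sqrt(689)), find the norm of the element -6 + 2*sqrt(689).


N(a + b*sqrt(d)) = a^2 - d*b^2
= (-6)^2 - (689)*(2)^2
= 36 - 2756
= -2720

-2720


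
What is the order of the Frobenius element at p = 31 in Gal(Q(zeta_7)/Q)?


The Frobenius at p in Gal(Q(zeta_n)/Q) = (Z/nZ)* is the class of p, so its order is ord_7(31), the smallest k >= 1 with 31^k = 1 mod 7.
n = 7 = 7, phi(7) = 6; the order divides phi(n).
Divisors of 6: 1, 2, 3, 6
Repeated squaring mod 7: 31^1 = 3, 31^2 = 2, 31^4 = 4
Test divisors in increasing order:
  k=1: 31^1 = 3 mod 7
  k=2: 31^2 = 2 mod 7
  k=3: 31^3 = 2 * 3 = 6 mod 7
  k=6: 31^6 = 4 * 2 = 1 mod 7  <- first divisor giving 1
Order = 6

6


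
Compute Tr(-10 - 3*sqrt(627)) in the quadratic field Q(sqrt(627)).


Tr(a + b*sqrt(d)) = (a + b*sqrt(d)) + (a - b*sqrt(d)) = 2a
= 2 * (-10)
= -20

-20


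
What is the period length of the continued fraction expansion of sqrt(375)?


Run the CF algorithm for sqrt(375).
a_0 = floor(sqrt(375)) = 19; set m_0=0, q_0=1.
Recurrence: m' = q*a - m,  q' = (d - m'^2)/q,  a' = floor((a_0 + m')/q').
  step 1: m=19, q=14, a=2
  step 2: m=9, q=21, a=1
  step 3: m=12, q=11, a=2
  step 4: m=10, q=25, a=1
  step 5: m=15, q=6, a=5
  step 6: m=15, q=25, a=1
  step 7: m=10, q=11, a=2
  step 8: m=12, q=21, a=1
  step 9: m=9, q=14, a=2
  step 10: m=19, q=1, a=38
a_10 = 2*a_0 = 38, so the period closes here.
sqrt(375) = [19; 2, 1, 2, 1, 5, 1, 2, 1, 2, 38]
Period length = 10

10


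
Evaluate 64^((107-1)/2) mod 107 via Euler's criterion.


p = 107 is prime and the exponent is (p-1)/2 = 53, so by Euler's criterion 64^53 = (64/107) = +1 or -1 mod 107.
Compute by square-and-multiply:
  53 = 32 + 16 + 4 + 1 (binary 110101)
  Repeated squaring mod 107: 64^1 = 64, 64^2 = 30, 64^4 = 44, 64^8 = 10, 64^16 = 100, 64^32 = 49
  64^53 = 64^32 * 64^16 * 64^4 * 64^1 = 49 * 100 * 44 * 64 mod 107
    49 * 100 = 4900 = 85 mod 107
    85 * 44 = 3740 = 102 mod 107
    102 * 64 = 6528 = 1 mod 107
  64^53 = 1 mod 107
Result 1: 64 is a quadratic residue mod 107.
64^53 mod 107 = 1

1


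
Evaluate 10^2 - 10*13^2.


x^2 - d*y^2
= 10^2 - 10*13^2
= 100 - 1690
= -1590

-1590


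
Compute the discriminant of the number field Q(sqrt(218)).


For K = Q(sqrt(d)) with d squarefree: disc(K) = d if d = 1 mod 4, and disc(K) = 4d if d = 2 or 3 mod 4.
Here d = 218, and d mod 4 = 2.
d = 2 mod 4, not 1 (O_K = Z[sqrt(d)]), so disc(K) = 4d = 4 * (218) = 872

872


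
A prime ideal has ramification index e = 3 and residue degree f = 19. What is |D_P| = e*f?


|D_P| = e * f
= 3 * 19
= 57

57


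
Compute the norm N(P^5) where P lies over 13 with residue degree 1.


N(P^a) = p^(a*f)
= 13^(5*1)
= 13^5
= 371293

371293


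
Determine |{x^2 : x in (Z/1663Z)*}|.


For prime p, the number of non-zero quadratic residues is (p-1)/2.
= (1663-1)/2
= 831

831


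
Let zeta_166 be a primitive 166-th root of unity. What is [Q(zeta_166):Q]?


The degree equals Euler's totient phi(166).
166 = 2 * 83
phi(166) = 82

82


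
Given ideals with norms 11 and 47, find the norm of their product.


N(IJ) = N(I) * N(J)
= 11 * 47
= 517

517


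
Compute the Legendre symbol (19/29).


p = 29 is prime, so compute (19/29) with the reciprocity algorithm (Jacobi-symbol steps: pull out 2s via (2/n), flip via reciprocity, reduce):
  reciprocity: (19/29) -> +(29/19)
  reduce: (10/19)
  pull out 2: (2/19) = -1  (since 19 mod 8 = 3)
  reciprocity: (5/19) -> +(19/5)
  reduce: (4/5)
  pull out 2: (2/5) = -1  (since 5 mod 8 = 5)
  pull out 2: (2/5) = -1  (since 5 mod 8 = 5)
  (1/5) = 1
Product of signs = -1
(19/29) = -1

-1


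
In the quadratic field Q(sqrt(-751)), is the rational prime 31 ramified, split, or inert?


K = Q(sqrt(-751)). Since d mod 4 = 1, disc(K) = -751.
Check p | disc: -751 mod 31 = 24.
p does not divide disc. Compute Legendre symbol (d/p):
24^((31-1)/2) mod 31 = -1
(d/p) = -1, so p is inert: (p) stays prime with e=1, f=2, g=1.
Therefore p is inert.

inert


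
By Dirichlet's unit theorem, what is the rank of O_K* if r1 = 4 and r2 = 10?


By Dirichlet's unit theorem:
rank = r1 + r2 - 1
= 4 + 10 - 1
= 13

13


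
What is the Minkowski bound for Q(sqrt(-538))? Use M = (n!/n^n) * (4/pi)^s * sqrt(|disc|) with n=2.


d = -538, d mod 4 = 2, so disc(K) = 4d = -2152; |disc(K)| = 2152
Imaginary quadratic field, so n = 2, s = r2 = 1, r1 = 0
M = (n!/n^n) * (4/pi)^s * sqrt(|disc(K)|) = (2!/2^2) * (4/pi)^1 * sqrt(2152)
= 0.5 * 1.273240 * 46.389654
= 29.5326

29.5326


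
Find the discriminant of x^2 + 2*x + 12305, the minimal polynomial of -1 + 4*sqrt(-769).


The element -1 + 4*sqrt(-769) has minimal polynomial:
x^2 + 2*x + 12305
Discriminant = (2)^2 - 4*(12305)
= 4 - 49220
= -49216

-49216


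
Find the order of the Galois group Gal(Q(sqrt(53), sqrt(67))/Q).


The 2 square roots of distinct primes are multiplicatively independent over Q,
so [K:Q] = 2^2 and Gal(K/Q) is isomorphic to (Z/2Z)^2.
|Gal| = 2^2 = 4

4


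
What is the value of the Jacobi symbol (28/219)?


Compute (28/219) via quadratic reciprocity:
  pull out 2: (2/219) = -1  (since 219 mod 8 = 3)
  pull out 2: (2/219) = -1  (since 219 mod 8 = 3)
  reciprocity: (7/219) -> -(219/7)
  reduce: (2/7)
  pull out 2: (2/7) = +1  (since 7 mod 8 = 7)
  (1/7) = 1
Product of signs = -1

-1


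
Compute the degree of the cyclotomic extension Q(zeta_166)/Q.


The degree equals Euler's totient phi(166).
166 = 2 * 83
phi(166) = 82

82


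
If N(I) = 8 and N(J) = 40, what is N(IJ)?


N(IJ) = N(I) * N(J)
= 8 * 40
= 320

320


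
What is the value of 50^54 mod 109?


p = 109 is prime and the exponent is (p-1)/2 = 54, so by Euler's criterion 50^54 = (50/109) = +1 or -1 mod 109.
Compute by square-and-multiply:
  54 = 32 + 16 + 4 + 2 (binary 110110)
  Repeated squaring mod 109: 50^1 = 50, 50^2 = 102, 50^4 = 49, 50^8 = 3, 50^16 = 9, 50^32 = 81
  50^54 = 50^32 * 50^16 * 50^4 * 50^2 = 81 * 9 * 49 * 102 mod 109
    81 * 9 = 729 = 75 mod 109
    75 * 49 = 3675 = 78 mod 109
    78 * 102 = 7956 = 108 mod 109
  50^54 = 108 mod 109
Result 108 = p - 1 = -1 mod 109: 50 is a quadratic non-residue mod 109. As a residue in [0, p-1] the value is 108.
50^54 mod 109 = 108

108


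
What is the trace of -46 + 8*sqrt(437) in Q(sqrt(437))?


Tr(a + b*sqrt(d)) = (a + b*sqrt(d)) + (a - b*sqrt(d)) = 2a
= 2 * (-46)
= -92

-92


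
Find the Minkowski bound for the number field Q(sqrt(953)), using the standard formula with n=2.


d = 953, d mod 4 = 1, so disc(K) = d = 953; |disc(K)| = 953
Real quadratic field, so n = 2, s = r2 = 0, r1 = 2
M = (n!/n^n) * (4/pi)^s * sqrt(|disc(K)|) = (2!/2^2) * (4/pi)^0 * sqrt(953)
= 0.5 * 1.000000 * 30.870698
= 15.4353

15.4353


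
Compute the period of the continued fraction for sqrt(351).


Run the CF algorithm for sqrt(351).
a_0 = floor(sqrt(351)) = 18; set m_0=0, q_0=1.
Recurrence: m' = q*a - m,  q' = (d - m'^2)/q,  a' = floor((a_0 + m')/q').
  step 1: m=18, q=27, a=1
  step 2: m=9, q=10, a=2
  step 3: m=11, q=23, a=1
  step 4: m=12, q=9, a=3
  step 5: m=15, q=14, a=2
  step 6: m=13, q=13, a=2
  step 7: m=13, q=14, a=2
  step 8: m=15, q=9, a=3
  step 9: m=12, q=23, a=1
  step 10: m=11, q=10, a=2
  step 11: m=9, q=27, a=1
  step 12: m=18, q=1, a=36
a_12 = 2*a_0 = 36, so the period closes here.
sqrt(351) = [18; 1, 2, 1, 3, 2, 2, 2, 3, 1, 2, 1, 36]
Period length = 12

12


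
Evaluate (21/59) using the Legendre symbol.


p = 59 is prime, so compute (21/59) with the reciprocity algorithm (Jacobi-symbol steps: pull out 2s via (2/n), flip via reciprocity, reduce):
  reciprocity: (21/59) -> +(59/21)
  reduce: (17/21)
  reciprocity: (17/21) -> +(21/17)
  reduce: (4/17)
  pull out 2: (2/17) = +1  (since 17 mod 8 = 1)
  pull out 2: (2/17) = +1  (since 17 mod 8 = 1)
  (1/17) = 1
Product of signs = 1
(21/59) = 1

1


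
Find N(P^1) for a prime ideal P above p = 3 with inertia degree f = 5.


N(P^a) = p^(a*f)
= 3^(1*5)
= 3^5
= 243

243


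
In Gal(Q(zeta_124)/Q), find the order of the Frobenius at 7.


The Frobenius at p in Gal(Q(zeta_n)/Q) = (Z/nZ)* is the class of p, so its order is ord_124(7), the smallest k >= 1 with 7^k = 1 mod 124.
n = 124 = 2^2 * 31, phi(124) = 60; the order divides phi(n).
Divisors of 60: 1, 2, 3, 4, 5, 6, 10, 12, 15, 20, 30, 60
Repeated squaring mod 124: 7^1 = 7, 7^2 = 49, 7^4 = 45, 7^8 = 41, 7^16 = 69, 7^32 = 49
Test divisors in increasing order:
  k=1: 7^1 = 7 mod 124
  k=2: 7^2 = 49 mod 124
  k=3: 7^3 = 49 * 7 = 95 mod 124
  k=4: 7^4 = 45 mod 124
  k=5: 7^5 = 45 * 7 = 67 mod 124
  k=6: 7^6 = 45 * 49 = 97 mod 124
  k=10: 7^10 = 41 * 49 = 25 mod 124
  k=12: 7^12 = 41 * 45 = 109 mod 124
  k=15: 7^15 = 41 * 45 * 49 * 7 = 63 mod 124
  k=20: 7^20 = 69 * 45 = 5 mod 124
  k=30: 7^30 = 69 * 41 * 45 * 49 = 1 mod 124  <- first divisor giving 1
Order = 30

30


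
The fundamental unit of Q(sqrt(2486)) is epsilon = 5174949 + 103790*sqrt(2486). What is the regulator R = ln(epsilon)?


epsilon = 5174949 + 103790*sqrt(2486)
= 1.0350e+07
R = ln(1.0350e+07)
= 16.1525

16.1525


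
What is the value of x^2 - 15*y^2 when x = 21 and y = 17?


x^2 - d*y^2
= 21^2 - 15*17^2
= 441 - 4335
= -3894

-3894


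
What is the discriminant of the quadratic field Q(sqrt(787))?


For K = Q(sqrt(d)) with d squarefree: disc(K) = d if d = 1 mod 4, and disc(K) = 4d if d = 2 or 3 mod 4.
Here d = 787, and d mod 4 = 3.
d = 3 mod 4, not 1 (O_K = Z[sqrt(d)]), so disc(K) = 4d = 4 * (787) = 3148

3148


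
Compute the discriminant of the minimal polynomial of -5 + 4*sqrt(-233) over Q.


The element -5 + 4*sqrt(-233) has minimal polynomial:
x^2 + 10*x + 3753
Discriminant = (10)^2 - 4*(3753)
= 100 - 15012
= -14912

-14912


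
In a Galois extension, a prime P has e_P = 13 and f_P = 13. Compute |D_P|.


|D_P| = e * f
= 13 * 13
= 169

169


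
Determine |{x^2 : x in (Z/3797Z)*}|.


For prime p, the number of non-zero quadratic residues is (p-1)/2.
= (3797-1)/2
= 1898

1898


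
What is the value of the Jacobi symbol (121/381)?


Compute (121/381) via quadratic reciprocity:
  reciprocity: (121/381) -> +(381/121)
  reduce: (18/121)
  pull out 2: (2/121) = +1  (since 121 mod 8 = 1)
  reciprocity: (9/121) -> +(121/9)
  reduce: (4/9)
  pull out 2: (2/9) = +1  (since 9 mod 8 = 1)
  pull out 2: (2/9) = +1  (since 9 mod 8 = 1)
  (1/9) = 1
Product of signs = 1

1


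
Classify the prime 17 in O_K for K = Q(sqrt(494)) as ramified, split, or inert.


K = Q(sqrt(494)). Since d mod 4 = 2, disc(K) = 1976.
Check p | disc: 1976 mod 17 = 4.
p does not divide disc. Compute Legendre symbol (d/p):
1^((17-1)/2) mod 17 = 1
(d/p) = 1, so p splits: (p) = P*P' with e=1, f=1, g=2.
Therefore p is split.

split


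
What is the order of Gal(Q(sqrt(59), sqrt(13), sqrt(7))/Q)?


The 3 square roots of distinct primes are multiplicatively independent over Q,
so [K:Q] = 2^3 and Gal(K/Q) is isomorphic to (Z/2Z)^3.
|Gal| = 2^3 = 8

8


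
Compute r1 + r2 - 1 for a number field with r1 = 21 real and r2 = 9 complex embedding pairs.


By Dirichlet's unit theorem:
rank = r1 + r2 - 1
= 21 + 9 - 1
= 29

29


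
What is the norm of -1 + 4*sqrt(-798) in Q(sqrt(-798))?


N(a + b*sqrt(d)) = a^2 - d*b^2
= (-1)^2 - (-798)*(4)^2
= 1 + 12768
= 12769

12769


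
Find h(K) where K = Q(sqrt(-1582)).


K = Q(sqrt(-1582)). d mod 4 = 2, so D = disc(K) = 4d = -6328
h(K) equals the number of primitive reduced positive-definite forms (a, b, c) = a*x^2 + b*x*y + c*y^2 with b^2 - 4ac = D,
where reduced means |b| <= a <= c, with b >= 0 whenever |b| = a or a = c, and primitive means gcd(a, b, c) = 1.
Reduced forces 3a^2 <= |D| = 6328, so 1 <= a <= 45; b must have the parity of D, and c = (b^2 - D)/(4a) must be an integer >= a.
Enumerate a = 1..45, b in [-a, a]:
  a=1: (1, 0, 1582)  [1]
  a=2: (2, 0, 791)  [1]
  a=3..6: none
  a=7: (7, 0, 226)  [1]
  a=8..12: none
  a=13: (13, -4, 122), (13, 4, 122)  [2]
  a=14: (14, 0, 113)  [1]
  a=15..16: none
  a=17: (17, -8, 94), (17, 8, 94)  [2]
  a=18..25: none
  a=26: (26, -4, 61), (26, 4, 61)  [2]
  a=27..28: none
  a=29: (29, -20, 58), (29, 20, 58)  [2]
  a=30..33: none
  a=34: (34, -8, 47), (34, 8, 47)  [2]
  a=35..36: none
  a=37: (37, -6, 43), (37, 6, 43)  [2]
  a=38..45: none
Total reduced forms: 1 + 1 + 1 + 2 + 1 + 2 + 2 + 2 + 2 + 2 = 16
h = 16

16


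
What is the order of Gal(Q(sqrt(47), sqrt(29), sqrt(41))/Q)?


The 3 square roots of distinct primes are multiplicatively independent over Q,
so [K:Q] = 2^3 and Gal(K/Q) is isomorphic to (Z/2Z)^3.
|Gal| = 2^3 = 8

8


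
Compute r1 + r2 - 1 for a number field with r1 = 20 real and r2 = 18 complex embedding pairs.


By Dirichlet's unit theorem:
rank = r1 + r2 - 1
= 20 + 18 - 1
= 37

37


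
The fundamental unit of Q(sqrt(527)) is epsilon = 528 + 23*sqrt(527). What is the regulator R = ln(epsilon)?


epsilon = 528 + 23*sqrt(527)
= 1055.9991
R = ln(1055.9991)
= 6.9622

6.9622


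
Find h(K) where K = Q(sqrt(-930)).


K = Q(sqrt(-930)). d mod 4 = 2, so D = disc(K) = 4d = -3720
h(K) equals the number of primitive reduced positive-definite forms (a, b, c) = a*x^2 + b*x*y + c*y^2 with b^2 - 4ac = D,
where reduced means |b| <= a <= c, with b >= 0 whenever |b| = a or a = c, and primitive means gcd(a, b, c) = 1.
Reduced forces 3a^2 <= |D| = 3720, so 1 <= a <= 35; b must have the parity of D, and c = (b^2 - D)/(4a) must be an integer >= a.
Enumerate a = 1..35, b in [-a, a]:
  a=1: (1, 0, 930)  [1]
  a=2: (2, 0, 465)  [1]
  a=3: (3, 0, 310)  [1]
  a=4: none
  a=5: (5, 0, 186)  [1]
  a=6: (6, 0, 155)  [1]
  a=7: (7, -2, 133), (7, 2, 133)  [2]
  a=8..9: none
  a=10: (10, 0, 93)  [1]
  a=11: (11, -8, 86), (11, 8, 86)  [2]
  a=12..13: none
  a=14: (14, -12, 69), (14, 12, 69)  [2]
  a=15: (15, 0, 62)  [1]
  a=16..18: none
  a=19: (19, -2, 49), (19, 2, 49)  [2]
  a=20: none
  a=21: (21, -12, 46), (21, 12, 46)  [2]
  a=22: (22, -8, 43), (22, 8, 43)  [2]
  a=23: (23, -12, 42), (23, 12, 42)  [2]
  a=24..29: none
  a=30: (30, 0, 31)  [1]
  a=31..32: none
  a=33: (33, -30, 35), (33, 30, 35)  [2]
  a=34..35: none
Total reduced forms: 1 + 1 + 1 + 1 + 1 + 2 + 1 + 2 + 2 + 1 + 2 + 2 + 2 + 2 + 1 + 2 = 24
h = 24

24


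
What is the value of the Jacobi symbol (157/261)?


Compute (157/261) via quadratic reciprocity:
  reciprocity: (157/261) -> +(261/157)
  reduce: (104/157)
  pull out 2: (2/157) = -1  (since 157 mod 8 = 5)
  pull out 2: (2/157) = -1  (since 157 mod 8 = 5)
  pull out 2: (2/157) = -1  (since 157 mod 8 = 5)
  reciprocity: (13/157) -> +(157/13)
  reduce: (1/13)
  (1/13) = 1
Product of signs = -1

-1


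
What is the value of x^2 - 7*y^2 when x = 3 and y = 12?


x^2 - d*y^2
= 3^2 - 7*12^2
= 9 - 1008
= -999

-999


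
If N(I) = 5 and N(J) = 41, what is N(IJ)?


N(IJ) = N(I) * N(J)
= 5 * 41
= 205

205


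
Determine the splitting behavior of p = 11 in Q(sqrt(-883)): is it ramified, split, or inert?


K = Q(sqrt(-883)). Since d mod 4 = 1, disc(K) = -883.
Check p | disc: -883 mod 11 = 8.
p does not divide disc. Compute Legendre symbol (d/p):
8^((11-1)/2) mod 11 = -1
(d/p) = -1, so p is inert: (p) stays prime with e=1, f=2, g=1.
Therefore p is inert.

inert


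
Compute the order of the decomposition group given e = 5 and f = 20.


|D_P| = e * f
= 5 * 20
= 100

100


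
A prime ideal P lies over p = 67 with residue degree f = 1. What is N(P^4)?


N(P^a) = p^(a*f)
= 67^(4*1)
= 67^4
= 20151121

20151121


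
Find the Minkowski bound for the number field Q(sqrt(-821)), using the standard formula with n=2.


d = -821, d mod 4 = 3, so disc(K) = 4d = -3284; |disc(K)| = 3284
Imaginary quadratic field, so n = 2, s = r2 = 1, r1 = 0
M = (n!/n^n) * (4/pi)^s * sqrt(|disc(K)|) = (2!/2^2) * (4/pi)^1 * sqrt(3284)
= 0.5 * 1.273240 * 57.306195
= 36.4823

36.4823


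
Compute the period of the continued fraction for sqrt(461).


Run the CF algorithm for sqrt(461).
a_0 = floor(sqrt(461)) = 21; set m_0=0, q_0=1.
Recurrence: m' = q*a - m,  q' = (d - m'^2)/q,  a' = floor((a_0 + m')/q').
  step 1: m=21, q=20, a=2
  step 2: m=19, q=5, a=8
  step 3: m=21, q=4, a=10
  step 4: m=19, q=25, a=1
  step 5: m=6, q=17, a=1
  step 6: m=11, q=20, a=1
  step 7: m=9, q=19, a=1
  step 8: m=10, q=19, a=1
  step 9: m=9, q=20, a=1
  step 10: m=11, q=17, a=1
  step 11: m=6, q=25, a=1
  step 12: m=19, q=4, a=10
  step 13: m=21, q=5, a=8
  step 14: m=19, q=20, a=2
  step 15: m=21, q=1, a=42
a_15 = 2*a_0 = 42, so the period closes here.
sqrt(461) = [21; 2, 8, 10, 1, 1, 1, 1, 1, 1, 1, 1, 10, 8, 2, 42]
Period length = 15

15


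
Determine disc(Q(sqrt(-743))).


For K = Q(sqrt(d)) with d squarefree: disc(K) = d if d = 1 mod 4, and disc(K) = 4d if d = 2 or 3 mod 4.
Here d = -743, and d mod 4 = 1.
d = 1 mod 4 (O_K = Z[(1+sqrt(d))/2]), so disc(K) = d = -743

-743


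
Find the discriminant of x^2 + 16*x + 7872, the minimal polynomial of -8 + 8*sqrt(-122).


The element -8 + 8*sqrt(-122) has minimal polynomial:
x^2 + 16*x + 7872
Discriminant = (16)^2 - 4*(7872)
= 256 - 31488
= -31232

-31232


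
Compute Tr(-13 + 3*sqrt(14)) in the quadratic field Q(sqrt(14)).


Tr(a + b*sqrt(d)) = (a + b*sqrt(d)) + (a - b*sqrt(d)) = 2a
= 2 * (-13)
= -26

-26


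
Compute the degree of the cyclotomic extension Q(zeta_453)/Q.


The degree equals Euler's totient phi(453).
453 = 3 * 151
phi(453) = 300

300


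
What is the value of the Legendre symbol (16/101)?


p = 101 is prime, so compute (16/101) with the reciprocity algorithm (Jacobi-symbol steps: pull out 2s via (2/n), flip via reciprocity, reduce):
  pull out 2: (2/101) = -1  (since 101 mod 8 = 5)
  pull out 2: (2/101) = -1  (since 101 mod 8 = 5)
  pull out 2: (2/101) = -1  (since 101 mod 8 = 5)
  pull out 2: (2/101) = -1  (since 101 mod 8 = 5)
  (1/101) = 1
Product of signs = 1
(16/101) = 1

1


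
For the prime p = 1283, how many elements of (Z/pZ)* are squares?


For prime p, the number of non-zero quadratic residues is (p-1)/2.
= (1283-1)/2
= 641

641


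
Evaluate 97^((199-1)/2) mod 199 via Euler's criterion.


p = 199 is prime and the exponent is (p-1)/2 = 99, so by Euler's criterion 97^99 = (97/199) = +1 or -1 mod 199.
Compute by square-and-multiply:
  99 = 64 + 32 + 2 + 1 (binary 1100011)
  Repeated squaring mod 199: 97^1 = 97, 97^2 = 56, 97^4 = 151, 97^8 = 115, 97^16 = 91, 97^32 = 122, 97^64 = 158
  97^99 = 97^64 * 97^32 * 97^2 * 97^1 = 158 * 122 * 56 * 97 mod 199
    158 * 122 = 19276 = 172 mod 199
    172 * 56 = 9632 = 80 mod 199
    80 * 97 = 7760 = 198 mod 199
  97^99 = 198 mod 199
Result 198 = p - 1 = -1 mod 199: 97 is a quadratic non-residue mod 199. As a residue in [0, p-1] the value is 198.
97^99 mod 199 = 198

198


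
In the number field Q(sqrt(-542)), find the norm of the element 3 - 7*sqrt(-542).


N(a + b*sqrt(d)) = a^2 - d*b^2
= (3)^2 - (-542)*(-7)^2
= 9 + 26558
= 26567

26567


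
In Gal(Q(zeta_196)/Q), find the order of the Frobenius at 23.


The Frobenius at p in Gal(Q(zeta_n)/Q) = (Z/nZ)* is the class of p, so its order is ord_196(23), the smallest k >= 1 with 23^k = 1 mod 196.
n = 196 = 2^2 * 7^2, phi(196) = 84; the order divides phi(n).
Divisors of 84: 1, 2, 3, 4, 6, 7, 12, 14, 21, 28, 42, 84
Repeated squaring mod 196: 23^1 = 23, 23^2 = 137, 23^4 = 149, 23^8 = 53, 23^16 = 65, 23^32 = 109, 23^64 = 121
Test divisors in increasing order:
  k=1: 23^1 = 23 mod 196
  k=2: 23^2 = 137 mod 196
  k=3: 23^3 = 137 * 23 = 15 mod 196
  k=4: 23^4 = 149 mod 196
  k=6: 23^6 = 149 * 137 = 29 mod 196
  k=7: 23^7 = 149 * 137 * 23 = 79 mod 196
  k=12: 23^12 = 53 * 149 = 57 mod 196
  k=14: 23^14 = 53 * 149 * 137 = 165 mod 196
  k=21: 23^21 = 65 * 149 * 23 = 99 mod 196
  k=28: 23^28 = 65 * 53 * 149 = 177 mod 196
  k=42: 23^42 = 109 * 53 * 137 = 1 mod 196  <- first divisor giving 1
Order = 42

42


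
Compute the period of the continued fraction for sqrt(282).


Run the CF algorithm for sqrt(282).
a_0 = floor(sqrt(282)) = 16; set m_0=0, q_0=1.
Recurrence: m' = q*a - m,  q' = (d - m'^2)/q,  a' = floor((a_0 + m')/q').
  step 1: m=16, q=26, a=1
  step 2: m=10, q=7, a=3
  step 3: m=11, q=23, a=1
  step 4: m=12, q=6, a=4
  step 5: m=12, q=23, a=1
  step 6: m=11, q=7, a=3
  step 7: m=10, q=26, a=1
  step 8: m=16, q=1, a=32
a_8 = 2*a_0 = 32, so the period closes here.
sqrt(282) = [16; 1, 3, 1, 4, 1, 3, 1, 32]
Period length = 8

8


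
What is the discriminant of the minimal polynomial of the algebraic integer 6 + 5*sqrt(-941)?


The element 6 + 5*sqrt(-941) has minimal polynomial:
x^2 - 12*x + 23561
Discriminant = (-12)^2 - 4*(23561)
= 144 - 94244
= -94100

-94100


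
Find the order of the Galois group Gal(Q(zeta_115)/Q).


|Gal(Q(zeta_115)/Q)| = phi(115)
= 88

88


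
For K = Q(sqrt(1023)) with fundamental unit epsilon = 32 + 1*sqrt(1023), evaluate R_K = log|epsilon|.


epsilon = 32 + 1*sqrt(1023)
= 63.9844
R = ln(63.9844)
= 4.1586

4.1586


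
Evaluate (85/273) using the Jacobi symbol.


Compute (85/273) via quadratic reciprocity:
  reciprocity: (85/273) -> +(273/85)
  reduce: (18/85)
  pull out 2: (2/85) = -1  (since 85 mod 8 = 5)
  reciprocity: (9/85) -> +(85/9)
  reduce: (4/9)
  pull out 2: (2/9) = +1  (since 9 mod 8 = 1)
  pull out 2: (2/9) = +1  (since 9 mod 8 = 1)
  (1/9) = 1
Product of signs = -1

-1


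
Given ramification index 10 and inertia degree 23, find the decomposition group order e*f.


|D_P| = e * f
= 10 * 23
= 230

230


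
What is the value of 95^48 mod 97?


p = 97 is prime and the exponent is (p-1)/2 = 48, so by Euler's criterion 95^48 = (95/97) = +1 or -1 mod 97.
Compute by square-and-multiply:
  48 = 32 + 16 (binary 110000)
  Repeated squaring mod 97: 95^1 = 95, 95^2 = 4, 95^4 = 16, 95^8 = 62, 95^16 = 61, 95^32 = 35
  95^48 = 95^32 * 95^16 = 35 * 61 mod 97
    35 * 61 = 2135 = 1 mod 97
  95^48 = 1 mod 97
Result 1: 95 is a quadratic residue mod 97.
95^48 mod 97 = 1

1


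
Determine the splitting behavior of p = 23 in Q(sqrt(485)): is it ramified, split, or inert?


K = Q(sqrt(485)). Since d mod 4 = 1, disc(K) = 485.
Check p | disc: 485 mod 23 = 2.
p does not divide disc. Compute Legendre symbol (d/p):
2^((23-1)/2) mod 23 = 1
(d/p) = 1, so p splits: (p) = P*P' with e=1, f=1, g=2.
Therefore p is split.

split


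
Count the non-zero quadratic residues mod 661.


For prime p, the number of non-zero quadratic residues is (p-1)/2.
= (661-1)/2
= 330

330


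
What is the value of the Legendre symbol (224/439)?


p = 439 is prime, so compute (224/439) with the reciprocity algorithm (Jacobi-symbol steps: pull out 2s via (2/n), flip via reciprocity, reduce):
  pull out 2: (2/439) = +1  (since 439 mod 8 = 7)
  pull out 2: (2/439) = +1  (since 439 mod 8 = 7)
  pull out 2: (2/439) = +1  (since 439 mod 8 = 7)
  pull out 2: (2/439) = +1  (since 439 mod 8 = 7)
  pull out 2: (2/439) = +1  (since 439 mod 8 = 7)
  reciprocity: (7/439) -> -(439/7)
  reduce: (5/7)
  reciprocity: (5/7) -> +(7/5)
  reduce: (2/5)
  pull out 2: (2/5) = -1  (since 5 mod 8 = 5)
  (1/5) = 1
Product of signs = 1
(224/439) = 1

1


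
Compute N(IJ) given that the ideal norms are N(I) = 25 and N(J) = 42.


N(IJ) = N(I) * N(J)
= 25 * 42
= 1050

1050


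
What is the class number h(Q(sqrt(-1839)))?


K = Q(sqrt(-1839)). d mod 4 = 1, so D = disc(K) = d = -1839
h(K) equals the number of primitive reduced positive-definite forms (a, b, c) = a*x^2 + b*x*y + c*y^2 with b^2 - 4ac = D,
where reduced means |b| <= a <= c, with b >= 0 whenever |b| = a or a = c, and primitive means gcd(a, b, c) = 1.
Reduced forces 3a^2 <= |D| = 1839, so 1 <= a <= 24; b must have the parity of D, and c = (b^2 - D)/(4a) must be an integer >= a.
Enumerate a = 1..24, b in [-a, a]:
  a=1: (1, 1, 460)  [1]
  a=2: (2, -1, 230), (2, 1, 230)  [2]
  a=3: (3, 3, 154)  [1]
  a=4: (4, -1, 115), (4, 1, 115)  [2]
  a=5: (5, -1, 92), (5, 1, 92)  [2]
  a=6: (6, -3, 77), (6, 3, 77)  [2]
  a=7: (7, -3, 66), (7, 3, 66)  [2]
  a=8: (8, -7, 59), (8, 7, 59)  [2]
  a=9: none
  a=10: (10, -9, 48), (10, -1, 46), (10, 1, 46), (10, 9, 48)  [4]
  a=11: (11, -3, 42), (11, 3, 42)  [2]
  a=12: (12, -9, 40), (12, 9, 40)  [2]
  a=13: none
  a=14: (14, -11, 35), (14, -3, 33), (14, 3, 33), (14, 11, 35)  [4]
  a=15: (15, -9, 32), (15, 9, 32)  [2]
  a=16: (16, -9, 30), (16, 9, 30)  [2]
  a=17..18: none
  a=19: (19, -17, 28), (19, 17, 28)  [2]
  a=20: (20, -9, 24), (20, -1, 23), (20, 1, 23), (20, 9, 24)  [4]
  a=21: (21, -3, 22), (21, 3, 22)  [2]
  a=22: (22, -19, 25), (22, 19, 25)  [2]
  a=23..24: none
Total reduced forms: 1 + 2 + 1 + 2 + 2 + 2 + 2 + 2 + 4 + 2 + 2 + 4 + 2 + 2 + 2 + 4 + 2 + 2 = 40
h = 40

40
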